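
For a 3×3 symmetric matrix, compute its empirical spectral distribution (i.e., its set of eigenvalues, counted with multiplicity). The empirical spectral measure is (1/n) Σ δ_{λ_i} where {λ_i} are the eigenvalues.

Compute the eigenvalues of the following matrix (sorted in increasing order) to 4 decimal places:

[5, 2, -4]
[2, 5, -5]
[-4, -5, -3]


Since M is real symmetric, all three eigenvalues are real; they are the roots of det(λI − M) = λ³ − (tr M) λ² + s λ − det M, where s is the sum of the principal 2×2 minors.
tr M = 5 + 5 + (-3) = 7.
s = (5·5 − 2²) + (5·(-3) − (-4)²) + (5·(-3) − (-5)²) = 21 + (-31) + (-40) = -50.
det M (expand along row 1) = 5·(-40) − 2·(-26) + (-4)·10 = -188.
Characteristic polynomial: λ³ − 7λ² − 50λ + 188 = 0.
Substitute λ = y + (tr M)/3 = y + 2.333333 to remove the quadratic term: y³ + p·y + q = 0 with p = s − (tr M)²/3 = -66.333333 and q = −2(tr M)³/27 + (tr M)·s/3 − det M = 45.925926.
Three real roots ⇒ use the trigonometric (Viète) form: r = 2√(−p/3) = 9.404491, φ = arccos(3q/(p·r)) = arccos(-0.220857) = 1.793490 rad.
y_k = r·cos(φ/3 − 2πk/3) for k = 0, 1, 2 gives y = 7.773366, 0.697466, -8.470832.
λ_k = y_k + 2.333333 gives λ = 10.1067, 3.0308, -6.1375 (check: the sum is 7.0000 = tr M).

Eigenvalues sorted in increasing order: [-6.1375, 3.0308, 10.1067].


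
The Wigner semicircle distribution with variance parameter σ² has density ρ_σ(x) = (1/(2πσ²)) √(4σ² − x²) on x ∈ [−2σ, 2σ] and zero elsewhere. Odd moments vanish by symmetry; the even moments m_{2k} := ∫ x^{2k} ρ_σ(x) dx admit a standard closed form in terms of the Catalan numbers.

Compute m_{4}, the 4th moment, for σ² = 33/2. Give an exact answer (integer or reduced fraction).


By the scaled semicircle moment identity, m_{2k} = σ^{2k} · C_k with k = 2.
C_2 = (1/(k+1)) · C(2k, k) = (1/3) · C(4, 2) = (1/3) · 6 = 2.
σ^{2k} = (σ²)^k = (33/2)^2 = 1089/4.

Therefore m_{4} = σ^{4} · C_2 = (1089/4) · 2 = 1089/2.


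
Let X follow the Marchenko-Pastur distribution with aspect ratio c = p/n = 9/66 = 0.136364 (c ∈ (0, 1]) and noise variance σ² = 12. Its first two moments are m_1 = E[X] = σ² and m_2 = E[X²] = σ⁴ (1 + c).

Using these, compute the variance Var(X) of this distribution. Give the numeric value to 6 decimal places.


m_1 = E[X] = σ² = 12, so m_1² = 144.
m_2 = E[X²] = σ⁴ (1 + c) = 144 · (1 + 0.136364) = 144 · 1.136364 = 163.636364.
(Note m_2 − m_1² simplifies to c · σ⁴ = 0.136364 · 144.)

Var(X) = m_2 − m_1² = 163.636364 − 144 = 19.636364.


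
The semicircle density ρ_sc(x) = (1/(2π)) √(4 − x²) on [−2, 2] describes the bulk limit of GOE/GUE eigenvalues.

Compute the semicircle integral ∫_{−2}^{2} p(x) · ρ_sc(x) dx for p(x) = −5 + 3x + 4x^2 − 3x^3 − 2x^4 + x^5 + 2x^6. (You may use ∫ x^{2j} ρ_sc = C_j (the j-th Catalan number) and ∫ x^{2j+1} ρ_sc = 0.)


Write p(x) = Σ a_i x^i, split into monomials and integrate each against ρ_sc separately.
Using ∫ x^{2j} ρ_sc = C_j = (1/(j+1)) C(2j, j) (Catalan numbers) and ∫ x^{2j+1} ρ_sc = 0 (odd monomials vanish by symmetry):
  i = 0 (even): a_0 · C_{0} = -5 · 1 = -5
  i = 1 (odd): ∫ x^1 ρ_sc = 0 (vanishes)
  i = 2 (even): a_2 · C_{1} = 4 · 1 = 4
  i = 3 (odd): ∫ x^3 ρ_sc = 0 (vanishes)
  i = 4 (even): a_4 · C_{2} = -2 · 2 = -4
  i = 5 (odd): ∫ x^5 ρ_sc = 0 (vanishes)
  i = 6 (even): a_6 · C_{3} = 2 · 5 = 10

Summing the contributions: ∫_{−2}^{2} p(x) ρ_sc(x) dx = (-5) + 4 + (-4) + 10 = 5.


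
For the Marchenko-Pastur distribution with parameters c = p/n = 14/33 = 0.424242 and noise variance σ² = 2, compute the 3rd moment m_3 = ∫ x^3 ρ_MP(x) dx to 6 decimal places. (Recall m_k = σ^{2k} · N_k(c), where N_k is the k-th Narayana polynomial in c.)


E[X³] = σ⁶ (1 + 3c + c²) (third MP moment). With σ² = 2 (so σ⁶ = 8) and c = 14/33 = 0.424242: E[X³] = 8 · (1 + 3·0.424242 + (0.424242)²) = 8 · 2.452709.

So E[X^3] = 19.621671.


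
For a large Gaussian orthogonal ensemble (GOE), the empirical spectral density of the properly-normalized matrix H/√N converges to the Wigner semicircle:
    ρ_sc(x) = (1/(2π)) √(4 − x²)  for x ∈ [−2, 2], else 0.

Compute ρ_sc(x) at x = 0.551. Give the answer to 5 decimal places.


ρ_sc(x) = (1/(2π)) √(4 − x²). With x = 0.551:
  4 − x² = 4 − (0.551)² = 4 − 0.303601 = 3.696399.
  √(4 − x²) = 1.922602.
  1/(2π) = 0.159155.
  ρ_sc(0.551) = 0.159155 · 1.922602 = 0.305992.

Rounded to 5 decimal places: ρ_sc(0.551) ≈ 0.30599.


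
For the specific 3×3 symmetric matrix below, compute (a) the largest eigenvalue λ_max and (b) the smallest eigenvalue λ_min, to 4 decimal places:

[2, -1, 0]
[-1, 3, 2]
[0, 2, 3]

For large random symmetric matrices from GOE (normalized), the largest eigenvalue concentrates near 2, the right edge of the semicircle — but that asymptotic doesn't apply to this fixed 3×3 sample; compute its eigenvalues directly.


Since M is real symmetric, all three eigenvalues are real; they are the roots of det(λI − M) = λ³ − (tr M) λ² + s λ − det M, where s is the sum of the principal 2×2 minors.
tr M = 2 + 3 + 3 = 8.
s = (2·3 − (-1)²) + (2·3 − 0²) + (3·3 − 2²) = 5 + 6 + 5 = 16.
det M (expand along row 1) = 2·5 − (-1)·(-3) + 0·(-2) = 7.
Characteristic polynomial: λ³ − 8λ² + 16λ − 7 = 0.
Substitute λ = y + (tr M)/3 = y + 2.666667 to remove the quadratic term: y³ + p·y + q = 0 with p = s − (tr M)²/3 = -5.333333 and q = −2(tr M)³/27 + (tr M)·s/3 − det M = -2.259259.
Three real roots ⇒ use the trigonometric (Viète) form: r = 2√(−p/3) = 2.666667, φ = arccos(3q/(p·r)) = arccos(0.476563) = 1.074056 rad.
y_k = r·cos(φ/3 − 2πk/3) for k = 0, 1, 2 gives y = 2.497581, -0.439532, -2.058049.
λ_k = y_k + 2.666667 gives λ = 5.1642, 2.2271, 0.6086 (check: the sum is 8.0000 = tr M).

Hence λ_max = 5.1642 and λ_min = 0.6086.


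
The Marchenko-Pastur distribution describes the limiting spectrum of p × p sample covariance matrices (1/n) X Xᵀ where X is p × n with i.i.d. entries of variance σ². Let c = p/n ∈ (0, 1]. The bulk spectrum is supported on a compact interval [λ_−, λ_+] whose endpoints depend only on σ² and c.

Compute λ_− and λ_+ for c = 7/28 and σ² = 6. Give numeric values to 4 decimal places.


c = 7/28 = 0.250000; √c = 0.500000.
λ_− = σ² (1 − √c)² = 6 · (1 − 0.500000)² = 6 · (0.500000)² = 1.500000.
λ_+ = σ² (1 + √c)² = 6 · (1 + 0.500000)² = 6 · (1.500000)² = 13.500000.

Rounded to 4 decimal places: λ_− ≈ 1.5000, λ_+ ≈ 13.5000.


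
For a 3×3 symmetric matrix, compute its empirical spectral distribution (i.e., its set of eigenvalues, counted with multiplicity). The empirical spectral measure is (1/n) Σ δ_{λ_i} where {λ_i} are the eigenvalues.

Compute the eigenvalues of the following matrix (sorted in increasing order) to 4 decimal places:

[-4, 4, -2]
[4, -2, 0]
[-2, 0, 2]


Since M is real symmetric, all three eigenvalues are real; they are the roots of det(λI − M) = λ³ − (tr M) λ² + s λ − det M, where s is the sum of the principal 2×2 minors.
tr M = -4 + (-2) + 2 = -4.
s = ((-4)·(-2) − 4²) + ((-4)·2 − (-2)²) + ((-2)·2 − 0²) = -8 + (-12) + (-4) = -24.
det M (expand along row 1) = (-4)·(-4) − 4·8 + (-2)·(-4) = -8.
Characteristic polynomial: λ³ + 4λ² − 24λ + 8 = 0.
Substitute λ = y + (tr M)/3 = y − 1.333333 to remove the quadratic term: y³ + p·y + q = 0 with p = s − (tr M)²/3 = -29.333333 and q = −2(tr M)³/27 + (tr M)·s/3 − det M = 44.740741.
Three real roots ⇒ use the trigonometric (Viète) form: r = 2√(−p/3) = 6.253888, φ = arccos(3q/(p·r)) = arccos(-0.731666) = 2.391559 rad.
y_k = r·cos(φ/3 − 2πk/3) for k = 0, 1, 2 gives y = 4.369731, 1.689721, -6.059452.
λ_k = y_k − 1.333333 gives λ = 3.0364, 0.3564, -7.3928 (check: the sum is -4.0000 = tr M).

Eigenvalues sorted in increasing order: [-7.3928, 0.3564, 3.0364].


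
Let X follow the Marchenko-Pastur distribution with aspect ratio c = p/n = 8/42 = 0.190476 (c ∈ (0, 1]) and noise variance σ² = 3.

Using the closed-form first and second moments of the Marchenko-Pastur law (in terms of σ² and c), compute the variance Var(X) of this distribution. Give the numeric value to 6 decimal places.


Recall the MP moments m_1 = E[X] = σ² and m_2 = E[X²] = σ⁴ (1 + c).
m_1 = E[X] = σ² = 3, so m_1² = 9.
m_2 = E[X²] = σ⁴ (1 + c) = 9 · (1 + 0.190476) = 9 · 1.190476 = 10.714286.
(Note m_2 − m_1² simplifies to c · σ⁴ = 0.190476 · 9.)

Var(X) = m_2 − m_1² = 10.714286 − 9 = 1.714286.


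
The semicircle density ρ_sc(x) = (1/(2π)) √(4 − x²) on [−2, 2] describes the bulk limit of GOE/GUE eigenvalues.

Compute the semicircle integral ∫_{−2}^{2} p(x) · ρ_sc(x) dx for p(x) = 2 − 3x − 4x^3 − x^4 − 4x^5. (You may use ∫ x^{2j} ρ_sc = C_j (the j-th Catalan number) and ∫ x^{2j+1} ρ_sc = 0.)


Write p(x) = Σ a_i x^i, split into monomials and integrate each against ρ_sc separately.
Using ∫ x^{2j} ρ_sc = C_j = (1/(j+1)) C(2j, j) (Catalan numbers) and ∫ x^{2j+1} ρ_sc = 0 (odd monomials vanish by symmetry):
  i = 0 (even): a_0 · C_{0} = 2 · 1 = 2
  i = 1 (odd): ∫ x^1 ρ_sc = 0 (vanishes)
  i = 3 (odd): ∫ x^3 ρ_sc = 0 (vanishes)
  i = 4 (even): a_4 · C_{2} = -1 · 2 = -2
  i = 5 (odd): ∫ x^5 ρ_sc = 0 (vanishes)

Summing the contributions: ∫_{−2}^{2} p(x) ρ_sc(x) dx = 2 + (-2) = 0.


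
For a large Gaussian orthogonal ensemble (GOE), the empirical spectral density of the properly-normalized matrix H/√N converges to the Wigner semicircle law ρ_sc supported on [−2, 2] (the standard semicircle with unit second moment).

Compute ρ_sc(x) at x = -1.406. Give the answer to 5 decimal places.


ρ_sc(x) = (1/(2π)) √(4 − x²). With x = -1.406:
  4 − x² = 4 − (-1.406)² = 4 − 1.976836 = 2.023164.
  √(4 − x²) = 1.422380.
  1/(2π) = 0.159155.
  ρ_sc(-1.406) = 0.159155 · 1.422380 = 0.226379.

Rounded to 5 decimal places: ρ_sc(-1.406) ≈ 0.22638.


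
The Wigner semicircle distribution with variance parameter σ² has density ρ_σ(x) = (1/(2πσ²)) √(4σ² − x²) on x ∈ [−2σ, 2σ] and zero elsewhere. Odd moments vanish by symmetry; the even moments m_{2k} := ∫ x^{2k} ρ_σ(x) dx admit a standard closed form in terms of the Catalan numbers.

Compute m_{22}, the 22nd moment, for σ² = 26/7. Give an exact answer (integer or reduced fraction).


By the scaled semicircle moment identity, m_{2k} = σ^{2k} · C_k with k = 11.
C_11 = (1/(k+1)) · C(2k, k) = (1/12) · C(22, 11) = (1/12) · 705432 = 58786.
σ^{2k} = (σ²)^k = (26/7)^11 = 3670344486987776/1977326743.

Therefore m_{22} = σ^{22} · C_11 = (3670344486987776/1977326743) · 58786 = 30823553001723342848/282475249.


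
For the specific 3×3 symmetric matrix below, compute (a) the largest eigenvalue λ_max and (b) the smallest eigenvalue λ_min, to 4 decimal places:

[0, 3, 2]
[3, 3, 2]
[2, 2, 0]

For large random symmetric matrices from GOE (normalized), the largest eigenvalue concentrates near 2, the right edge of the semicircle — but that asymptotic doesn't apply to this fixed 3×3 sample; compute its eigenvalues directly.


Since M is real symmetric, all three eigenvalues are real; they are the roots of det(λI − M) = λ³ − (tr M) λ² + s λ − det M, where s is the sum of the principal 2×2 minors.
tr M = 0 + 3 + 0 = 3.
s = (0·3 − 3²) + (0·0 − 2²) + (3·0 − 2²) = -9 + (-4) + (-4) = -17.
det M (expand along row 1) = 0·(-4) − 3·(-4) + 2·0 = 12.
Characteristic polynomial: λ³ − 3λ² − 17λ − 12 = 0.
Substitute λ = y + (tr M)/3 = y + 1.000000 to remove the quadratic term: y³ + p·y + q = 0 with p = s − (tr M)²/3 = -20.000000 and q = −2(tr M)³/27 + (tr M)·s/3 − det M = -31.000000.
Three real roots ⇒ use the trigonometric (Viète) form: r = 2√(−p/3) = 5.163978, φ = arccos(3q/(p·r)) = arccos(0.900469) = 0.449951 rad.
y_k = r·cos(φ/3 − 2πk/3) for k = 0, 1, 2 gives y = 5.106005, -1.884768, -3.221237.
λ_k = y_k + 1.000000 gives λ = 6.1060, -0.8848, -2.2212 (check: the sum is 3.0000 = tr M).

Hence λ_max = 6.1060 and λ_min = -2.2212.


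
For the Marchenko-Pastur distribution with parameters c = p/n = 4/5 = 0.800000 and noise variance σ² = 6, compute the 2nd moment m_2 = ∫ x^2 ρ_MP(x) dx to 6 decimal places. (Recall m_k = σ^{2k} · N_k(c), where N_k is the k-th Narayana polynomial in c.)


E[X²] = σ⁴ (1 + c) (second MP moment). With σ² = 6 (so σ⁴ = 36) and c = 4/5 = 0.800000: E[X²] = 36 · (1 + 0.800000) = 36 · 1.800000.

So E[X^2] = 64.800000.


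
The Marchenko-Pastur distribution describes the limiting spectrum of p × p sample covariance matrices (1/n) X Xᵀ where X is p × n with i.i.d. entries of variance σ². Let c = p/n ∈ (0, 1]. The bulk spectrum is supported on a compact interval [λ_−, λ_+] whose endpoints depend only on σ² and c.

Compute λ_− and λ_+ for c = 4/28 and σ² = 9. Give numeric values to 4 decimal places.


c = 4/28 = 0.142857; √c = 0.377964.
λ_− = σ² (1 − √c)² = 9 · (1 − 0.377964)² = 9 · (0.622036)² = 3.482354.
λ_+ = σ² (1 + √c)² = 9 · (1 + 0.377964)² = 9 · (1.377964)² = 17.089075.

Rounded to 4 decimal places: λ_− ≈ 3.4824, λ_+ ≈ 17.0891.


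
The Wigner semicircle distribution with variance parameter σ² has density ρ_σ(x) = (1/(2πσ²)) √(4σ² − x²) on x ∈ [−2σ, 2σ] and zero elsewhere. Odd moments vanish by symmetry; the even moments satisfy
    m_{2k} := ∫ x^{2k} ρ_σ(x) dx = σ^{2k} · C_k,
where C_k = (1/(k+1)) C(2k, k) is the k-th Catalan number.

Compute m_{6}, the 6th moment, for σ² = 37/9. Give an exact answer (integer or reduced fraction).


By the scaled semicircle moment identity, m_{2k} = σ^{2k} · C_k with k = 3.
C_3 = (1/(k+1)) · C(2k, k) = (1/4) · C(6, 3) = (1/4) · 20 = 5.
σ^{2k} = (σ²)^k = (37/9)^3 = 50653/729.

Therefore m_{6} = σ^{6} · C_3 = (50653/729) · 5 = 253265/729.


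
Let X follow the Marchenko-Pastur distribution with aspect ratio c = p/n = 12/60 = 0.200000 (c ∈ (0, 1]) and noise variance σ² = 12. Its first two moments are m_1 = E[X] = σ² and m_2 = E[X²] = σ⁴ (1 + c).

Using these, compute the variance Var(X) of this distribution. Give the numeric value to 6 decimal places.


m_1 = E[X] = σ² = 12, so m_1² = 144.
m_2 = E[X²] = σ⁴ (1 + c) = 144 · (1 + 0.200000) = 144 · 1.200000 = 172.800000.
(Note m_2 − m_1² simplifies to c · σ⁴ = 0.200000 · 144.)

Var(X) = m_2 − m_1² = 172.800000 − 144 = 28.800000.


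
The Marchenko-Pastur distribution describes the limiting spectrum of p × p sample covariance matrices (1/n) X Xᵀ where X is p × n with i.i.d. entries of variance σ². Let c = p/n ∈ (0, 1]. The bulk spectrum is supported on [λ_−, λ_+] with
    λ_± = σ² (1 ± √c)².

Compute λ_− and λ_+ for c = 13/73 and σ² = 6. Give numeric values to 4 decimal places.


c = 13/73 = 0.178082; √c = 0.421998.
λ_− = σ² (1 − √c)² = 6 · (1 − 0.421998)² = 6 · (0.578002)² = 2.004519.
λ_+ = σ² (1 + √c)² = 6 · (1 + 0.421998)² = 6 · (1.421998)² = 12.132467.

Rounded to 4 decimal places: λ_− ≈ 2.0045, λ_+ ≈ 12.1325.


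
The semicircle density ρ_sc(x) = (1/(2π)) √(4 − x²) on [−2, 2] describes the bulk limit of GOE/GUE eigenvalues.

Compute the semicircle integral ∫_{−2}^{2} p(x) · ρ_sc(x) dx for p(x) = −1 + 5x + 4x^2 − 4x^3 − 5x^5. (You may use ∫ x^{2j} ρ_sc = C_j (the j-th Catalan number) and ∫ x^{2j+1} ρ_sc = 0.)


Write p(x) = Σ a_i x^i, split into monomials and integrate each against ρ_sc separately.
Using ∫ x^{2j} ρ_sc = C_j = (1/(j+1)) C(2j, j) (Catalan numbers) and ∫ x^{2j+1} ρ_sc = 0 (odd monomials vanish by symmetry):
  i = 0 (even): a_0 · C_{0} = -1 · 1 = -1
  i = 1 (odd): ∫ x^1 ρ_sc = 0 (vanishes)
  i = 2 (even): a_2 · C_{1} = 4 · 1 = 4
  i = 3 (odd): ∫ x^3 ρ_sc = 0 (vanishes)
  i = 5 (odd): ∫ x^5 ρ_sc = 0 (vanishes)

Summing the contributions: ∫_{−2}^{2} p(x) ρ_sc(x) dx = (-1) + 4 = 3.


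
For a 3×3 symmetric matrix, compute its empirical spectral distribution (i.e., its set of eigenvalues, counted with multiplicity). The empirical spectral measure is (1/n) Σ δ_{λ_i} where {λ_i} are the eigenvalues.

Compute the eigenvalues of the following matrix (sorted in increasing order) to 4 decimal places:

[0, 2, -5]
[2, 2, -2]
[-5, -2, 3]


Since M is real symmetric, all three eigenvalues are real; they are the roots of det(λI − M) = λ³ − (tr M) λ² + s λ − det M, where s is the sum of the principal 2×2 minors.
tr M = 0 + 2 + 3 = 5.
s = (0·2 − 2²) + (0·3 − (-5)²) + (2·3 − (-2)²) = -4 + (-25) + 2 = -27.
det M (expand along row 1) = 0·2 − 2·(-4) + (-5)·6 = -22.
Characteristic polynomial: λ³ − 5λ² − 27λ + 22 = 0.
Substitute λ = y + (tr M)/3 = y + 1.666667 to remove the quadratic term: y³ + p·y + q = 0 with p = s − (tr M)²/3 = -35.333333 and q = −2(tr M)³/27 + (tr M)·s/3 − det M = -32.259259.
Three real roots ⇒ use the trigonometric (Viète) form: r = 2√(−p/3) = 6.863753, φ = arccos(3q/(p·r)) = arccos(0.399052) = 1.160314 rad.
y_k = r·cos(φ/3 − 2πk/3) for k = 0, 1, 2 gives y = 6.356740, -0.936223, -5.420517.
λ_k = y_k + 1.666667 gives λ = 8.0234, 0.7304, -3.7539 (check: the sum is 5.0000 = tr M).

Eigenvalues sorted in increasing order: [-3.7539, 0.7304, 8.0234].


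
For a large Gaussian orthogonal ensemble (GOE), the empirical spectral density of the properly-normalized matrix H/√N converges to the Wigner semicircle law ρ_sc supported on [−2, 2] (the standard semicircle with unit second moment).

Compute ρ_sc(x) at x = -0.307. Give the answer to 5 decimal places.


ρ_sc(x) = (1/(2π)) √(4 − x²). With x = -0.307:
  4 − x² = 4 − (-0.307)² = 4 − 0.094249 = 3.905751.
  √(4 − x²) = 1.976297.
  1/(2π) = 0.159155.
  ρ_sc(-0.307) = 0.159155 · 1.976297 = 0.314537.

Rounded to 5 decimal places: ρ_sc(-0.307) ≈ 0.31454.


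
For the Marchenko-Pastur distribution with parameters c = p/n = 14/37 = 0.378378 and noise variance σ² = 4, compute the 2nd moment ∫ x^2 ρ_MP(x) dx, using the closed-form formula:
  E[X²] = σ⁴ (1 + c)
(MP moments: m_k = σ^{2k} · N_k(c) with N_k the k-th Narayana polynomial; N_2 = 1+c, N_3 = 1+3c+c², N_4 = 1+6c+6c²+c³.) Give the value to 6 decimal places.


E[X²] = σ⁴ (1 + c) (second MP moment). With σ² = 4 (so σ⁴ = 16) and c = 14/37 = 0.378378: E[X²] = 16 · (1 + 0.378378) = 16 · 1.378378.

So E[X^2] = 22.054054.


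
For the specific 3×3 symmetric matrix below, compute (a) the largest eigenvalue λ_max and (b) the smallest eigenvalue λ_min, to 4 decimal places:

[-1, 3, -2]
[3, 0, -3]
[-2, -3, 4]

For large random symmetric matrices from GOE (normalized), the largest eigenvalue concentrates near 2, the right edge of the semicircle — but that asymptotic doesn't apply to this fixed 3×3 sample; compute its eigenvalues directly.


Since M is real symmetric, all three eigenvalues are real; they are the roots of det(λI − M) = λ³ − (tr M) λ² + s λ − det M, where s is the sum of the principal 2×2 minors.
tr M = -1 + 0 + 4 = 3.
s = ((-1)·0 − 3²) + ((-1)·4 − (-2)²) + (0·4 − (-3)²) = -9 + (-8) + (-9) = -26.
det M (expand along row 1) = (-1)·(-9) − 3·6 + (-2)·(-9) = 9.
Characteristic polynomial: λ³ − 3λ² − 26λ − 9 = 0.
Substitute λ = y + (tr M)/3 = y + 1.000000 to remove the quadratic term: y³ + p·y + q = 0 with p = s − (tr M)²/3 = -29.000000 and q = −2(tr M)³/27 + (tr M)·s/3 − det M = -37.000000.
Three real roots ⇒ use the trigonometric (Viète) form: r = 2√(−p/3) = 6.218253, φ = arccos(3q/(p·r)) = arccos(0.615540) = 0.907725 rad.
y_k = r·cos(φ/3 − 2πk/3) for k = 0, 1, 2 gives y = 5.935772, -1.363219, -4.572553.
λ_k = y_k + 1.000000 gives λ = 6.9358, -0.3632, -3.5726 (check: the sum is 3.0000 = tr M).

Hence λ_max = 6.9358 and λ_min = -3.5726.


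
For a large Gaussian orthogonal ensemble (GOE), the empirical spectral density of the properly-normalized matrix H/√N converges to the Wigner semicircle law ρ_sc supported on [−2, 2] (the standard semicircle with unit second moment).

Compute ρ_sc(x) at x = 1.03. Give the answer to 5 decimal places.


ρ_sc(x) = (1/(2π)) √(4 − x²). With x = 1.03:
  4 − x² = 4 − (1.03)² = 4 − 1.060900 = 2.939100.
  √(4 − x²) = 1.714380.
  1/(2π) = 0.159155.
  ρ_sc(1.03) = 0.159155 · 1.714380 = 0.272852.

Rounded to 5 decimal places: ρ_sc(1.03) ≈ 0.27285.


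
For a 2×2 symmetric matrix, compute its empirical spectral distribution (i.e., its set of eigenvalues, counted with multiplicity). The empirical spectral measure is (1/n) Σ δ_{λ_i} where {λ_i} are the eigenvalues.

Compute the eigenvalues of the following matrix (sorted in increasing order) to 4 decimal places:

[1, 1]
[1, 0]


Since M is real symmetric, both eigenvalues are real; they are the roots of det(λI − M) = λ² − (tr M) λ + det M.
tr M = 1 + 0 = 1.
det M = 1·0 − 1² = 0 − 1 = -1.
Characteristic polynomial: λ² − λ − 1 = 0.
Discriminant Δ = (tr M)² − 4·det M = 1 − (-4) = 5; √Δ = 2.236068.
λ = (tr M ± √Δ)/2 = (1 ± 2.236068)/2, giving (tr M − √Δ)/2 = -0.6180 and (tr M + √Δ)/2 = 1.6180.

Eigenvalues sorted in increasing order: [-0.6180, 1.6180].


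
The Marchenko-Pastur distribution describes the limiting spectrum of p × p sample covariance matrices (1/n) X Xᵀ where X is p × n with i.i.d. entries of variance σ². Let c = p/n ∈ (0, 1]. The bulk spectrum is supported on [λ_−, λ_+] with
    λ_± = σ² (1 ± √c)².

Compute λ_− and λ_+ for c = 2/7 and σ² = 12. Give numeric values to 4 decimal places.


c = 2/7 = 0.285714; √c = 0.534522.
λ_− = σ² (1 − √c)² = 12 · (1 − 0.534522)² = 12 · (0.465478)² = 2.600032.
λ_+ = σ² (1 + √c)² = 12 · (1 + 0.534522)² = 12 · (1.534522)² = 28.257111.

Rounded to 4 decimal places: λ_− ≈ 2.6000, λ_+ ≈ 28.2571.


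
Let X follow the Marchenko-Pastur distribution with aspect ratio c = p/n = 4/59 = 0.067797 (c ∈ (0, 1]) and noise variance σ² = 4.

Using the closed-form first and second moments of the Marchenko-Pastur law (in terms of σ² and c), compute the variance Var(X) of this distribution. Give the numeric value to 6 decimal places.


Recall the MP moments m_1 = E[X] = σ² and m_2 = E[X²] = σ⁴ (1 + c).
m_1 = E[X] = σ² = 4, so m_1² = 16.
m_2 = E[X²] = σ⁴ (1 + c) = 16 · (1 + 0.067797) = 16 · 1.067797 = 17.084746.
(Note m_2 − m_1² simplifies to c · σ⁴ = 0.067797 · 16.)

Var(X) = m_2 − m_1² = 17.084746 − 16 = 1.084746.


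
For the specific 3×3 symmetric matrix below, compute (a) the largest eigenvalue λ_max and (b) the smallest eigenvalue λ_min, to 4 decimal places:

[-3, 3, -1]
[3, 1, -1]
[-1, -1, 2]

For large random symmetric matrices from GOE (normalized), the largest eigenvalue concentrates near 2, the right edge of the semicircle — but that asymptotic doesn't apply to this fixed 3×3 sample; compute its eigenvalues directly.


Since M is real symmetric, all three eigenvalues are real; they are the roots of det(λI − M) = λ³ − (tr M) λ² + s λ − det M, where s is the sum of the principal 2×2 minors.
tr M = -3 + 1 + 2 = 0.
s = ((-3)·1 − 3²) + ((-3)·2 − (-1)²) + (1·2 − (-1)²) = -12 + (-7) + 1 = -18.
det M (expand along row 1) = (-3)·1 − 3·5 + (-1)·(-2) = -16.
Characteristic polynomial: λ³ − 18λ + 16 = 0.
Substitute λ = y + (tr M)/3 = y + 0.000000 to remove the quadratic term: y³ + p·y + q = 0 with p = s − (tr M)²/3 = -18.000000 and q = −2(tr M)³/27 + (tr M)·s/3 − det M = 16.000000.
Three real roots ⇒ use the trigonometric (Viète) form: r = 2√(−p/3) = 4.898979, φ = arccos(3q/(p·r)) = arccos(-0.544331) = 2.146388 rad.
y_k = r·cos(φ/3 − 2πk/3) for k = 0, 1, 2 gives y = 3.697700, 0.934181, -4.631881.
λ_k = y_k + 0.000000 gives λ = 3.6977, 0.9342, -4.6319 (check: the sum is 0.0000 = tr M).

Hence λ_max = 3.6977 and λ_min = -4.6319.


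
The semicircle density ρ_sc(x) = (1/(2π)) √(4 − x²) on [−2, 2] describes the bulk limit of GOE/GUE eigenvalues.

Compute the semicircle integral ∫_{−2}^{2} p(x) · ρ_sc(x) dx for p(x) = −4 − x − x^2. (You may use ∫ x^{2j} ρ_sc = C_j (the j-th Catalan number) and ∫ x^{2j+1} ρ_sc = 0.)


Write p(x) = Σ a_i x^i, split into monomials and integrate each against ρ_sc separately.
Using ∫ x^{2j} ρ_sc = C_j = (1/(j+1)) C(2j, j) (Catalan numbers) and ∫ x^{2j+1} ρ_sc = 0 (odd monomials vanish by symmetry):
  i = 0 (even): a_0 · C_{0} = -4 · 1 = -4
  i = 1 (odd): ∫ x^1 ρ_sc = 0 (vanishes)
  i = 2 (even): a_2 · C_{1} = -1 · 1 = -1

Summing the contributions: ∫_{−2}^{2} p(x) ρ_sc(x) dx = (-4) + (-1) = -5.


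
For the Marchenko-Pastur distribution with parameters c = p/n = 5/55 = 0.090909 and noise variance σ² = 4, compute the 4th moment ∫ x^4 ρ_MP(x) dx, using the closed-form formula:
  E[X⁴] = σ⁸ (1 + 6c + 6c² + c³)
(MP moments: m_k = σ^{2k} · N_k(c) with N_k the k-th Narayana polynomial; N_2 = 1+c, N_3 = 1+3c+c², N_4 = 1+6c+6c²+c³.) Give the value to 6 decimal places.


E[X⁴] = σ⁸ (1 + 6c + 6c² + c³) (fourth MP moment). With σ² = 4 (so σ⁸ = 256) and c = 5/55 = 0.090909: E[X⁴] = 256 · (1 + 6·0.090909 + 6·(0.090909)² + (0.090909)³) = 256 · 1.595793.

So E[X^4] = 408.522915.


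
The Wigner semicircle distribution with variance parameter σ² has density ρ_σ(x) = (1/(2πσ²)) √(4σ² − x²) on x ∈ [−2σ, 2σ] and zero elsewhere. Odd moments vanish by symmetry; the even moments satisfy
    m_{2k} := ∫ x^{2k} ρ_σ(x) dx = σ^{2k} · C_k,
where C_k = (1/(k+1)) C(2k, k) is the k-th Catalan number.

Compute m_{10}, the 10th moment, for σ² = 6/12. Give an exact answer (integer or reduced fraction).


By the scaled semicircle moment identity, m_{2k} = σ^{2k} · C_k with k = 5.
C_5 = (1/(k+1)) · C(2k, k) = (1/6) · C(10, 5) = (1/6) · 252 = 42.
σ^{2k} = (σ²)^k = (6/12)^5 = 1/32.

Therefore m_{10} = σ^{10} · C_5 = (1/32) · 42 = 21/16.


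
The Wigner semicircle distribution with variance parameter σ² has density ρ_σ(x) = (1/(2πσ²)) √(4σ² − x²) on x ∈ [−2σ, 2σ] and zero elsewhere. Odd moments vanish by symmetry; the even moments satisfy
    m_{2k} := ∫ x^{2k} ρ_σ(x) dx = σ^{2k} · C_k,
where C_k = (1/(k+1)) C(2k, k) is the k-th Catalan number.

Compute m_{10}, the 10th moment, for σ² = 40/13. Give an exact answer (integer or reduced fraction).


By the scaled semicircle moment identity, m_{2k} = σ^{2k} · C_k with k = 5.
C_5 = (1/(k+1)) · C(2k, k) = (1/6) · C(10, 5) = (1/6) · 252 = 42.
σ^{2k} = (σ²)^k = (40/13)^5 = 102400000/371293.

Therefore m_{10} = σ^{10} · C_5 = (102400000/371293) · 42 = 4300800000/371293.


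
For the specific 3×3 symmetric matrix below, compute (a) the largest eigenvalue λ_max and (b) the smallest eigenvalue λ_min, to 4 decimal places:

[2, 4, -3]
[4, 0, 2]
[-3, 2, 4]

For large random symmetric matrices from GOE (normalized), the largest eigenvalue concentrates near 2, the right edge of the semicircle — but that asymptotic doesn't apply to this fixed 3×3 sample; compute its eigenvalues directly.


Since M is real symmetric, all three eigenvalues are real; they are the roots of det(λI − M) = λ³ − (tr M) λ² + s λ − det M, where s is the sum of the principal 2×2 minors.
tr M = 2 + 0 + 4 = 6.
s = (2·0 − 4²) + (2·4 − (-3)²) + (0·4 − 2²) = -16 + (-1) + (-4) = -21.
det M (expand along row 1) = 2·(-4) − 4·22 + (-3)·8 = -120.
Characteristic polynomial: λ³ − 6λ² − 21λ + 120 = 0.
Substitute λ = y + (tr M)/3 = y + 2.000000 to remove the quadratic term: y³ + p·y + q = 0 with p = s − (tr M)²/3 = -33.000000 and q = −2(tr M)³/27 + (tr M)·s/3 − det M = 62.000000.
Three real roots ⇒ use the trigonometric (Viète) form: r = 2√(−p/3) = 6.633250, φ = arccos(3q/(p·r)) = arccos(-0.849714) = 2.586239 rad.
y_k = r·cos(φ/3 − 2πk/3) for k = 0, 1, 2 gives y = 4.317318, 2.202600, -6.519917.
λ_k = y_k + 2.000000 gives λ = 6.3173, 4.2026, -4.5199 (check: the sum is 6.0000 = tr M).

Hence λ_max = 6.3173 and λ_min = -4.5199.


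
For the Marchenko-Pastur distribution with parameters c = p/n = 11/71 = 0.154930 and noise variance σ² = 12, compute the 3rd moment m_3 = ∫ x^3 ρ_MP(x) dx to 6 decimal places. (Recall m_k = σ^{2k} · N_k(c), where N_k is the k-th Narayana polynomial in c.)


E[X³] = σ⁶ (1 + 3c + c²) (third MP moment). With σ² = 12 (so σ⁶ = 1728) and c = 11/71 = 0.154930: E[X³] = 1728 · (1 + 3·0.154930 + (0.154930)²) = 1728 · 1.488792.

So E[X^3] = 2572.632414.


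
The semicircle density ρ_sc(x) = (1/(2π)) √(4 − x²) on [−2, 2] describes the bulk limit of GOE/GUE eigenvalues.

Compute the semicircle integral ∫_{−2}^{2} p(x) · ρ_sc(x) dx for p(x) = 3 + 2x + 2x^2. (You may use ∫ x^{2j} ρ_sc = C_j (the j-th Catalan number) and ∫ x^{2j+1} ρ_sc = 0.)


Write p(x) = Σ a_i x^i, split into monomials and integrate each against ρ_sc separately.
Using ∫ x^{2j} ρ_sc = C_j = (1/(j+1)) C(2j, j) (Catalan numbers) and ∫ x^{2j+1} ρ_sc = 0 (odd monomials vanish by symmetry):
  i = 0 (even): a_0 · C_{0} = 3 · 1 = 3
  i = 1 (odd): ∫ x^1 ρ_sc = 0 (vanishes)
  i = 2 (even): a_2 · C_{1} = 2 · 1 = 2

Summing the contributions: ∫_{−2}^{2} p(x) ρ_sc(x) dx = 3 + 2 = 5.


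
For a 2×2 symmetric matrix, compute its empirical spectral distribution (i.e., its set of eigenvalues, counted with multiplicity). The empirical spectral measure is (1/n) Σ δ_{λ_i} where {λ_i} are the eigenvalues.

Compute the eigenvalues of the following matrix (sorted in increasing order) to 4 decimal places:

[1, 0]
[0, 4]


Since M is real symmetric, both eigenvalues are real; they are the roots of det(λI − M) = λ² − (tr M) λ + det M.
tr M = 1 + 4 = 5.
det M = 1·4 − 0² = 4 − 0 = 4.
Characteristic polynomial: λ² − 5λ + 4 = 0.
Discriminant Δ = (tr M)² − 4·det M = 25 − 16 = 9; √Δ = 3.000000.
λ = (tr M ± √Δ)/2 = (5 ± 3.000000)/2, giving (tr M − √Δ)/2 = 1.0000 and (tr M + √Δ)/2 = 4.0000.

Eigenvalues sorted in increasing order: [1.0000, 4.0000].


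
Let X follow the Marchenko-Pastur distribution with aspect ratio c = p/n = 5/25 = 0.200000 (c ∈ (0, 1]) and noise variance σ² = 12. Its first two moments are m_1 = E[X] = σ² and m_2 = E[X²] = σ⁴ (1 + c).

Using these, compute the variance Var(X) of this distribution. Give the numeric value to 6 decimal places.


m_1 = E[X] = σ² = 12, so m_1² = 144.
m_2 = E[X²] = σ⁴ (1 + c) = 144 · (1 + 0.200000) = 144 · 1.200000 = 172.800000.
(Note m_2 − m_1² simplifies to c · σ⁴ = 0.200000 · 144.)

Var(X) = m_2 − m_1² = 172.800000 − 144 = 28.800000.


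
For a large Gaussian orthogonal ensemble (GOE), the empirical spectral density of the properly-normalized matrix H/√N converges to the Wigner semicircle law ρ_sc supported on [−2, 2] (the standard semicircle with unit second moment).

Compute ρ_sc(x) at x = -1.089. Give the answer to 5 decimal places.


ρ_sc(x) = (1/(2π)) √(4 − x²). With x = -1.089:
  4 − x² = 4 − (-1.089)² = 4 − 1.185921 = 2.814079.
  √(4 − x²) = 1.677522.
  1/(2π) = 0.159155.
  ρ_sc(-1.089) = 0.159155 · 1.677522 = 0.266986.

Rounded to 5 decimal places: ρ_sc(-1.089) ≈ 0.26699.


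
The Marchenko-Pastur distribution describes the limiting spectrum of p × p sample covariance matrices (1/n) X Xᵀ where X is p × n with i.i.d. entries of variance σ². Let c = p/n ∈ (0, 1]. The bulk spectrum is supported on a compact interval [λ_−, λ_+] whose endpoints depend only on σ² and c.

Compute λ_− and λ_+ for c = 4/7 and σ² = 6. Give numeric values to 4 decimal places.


c = 4/7 = 0.571429; √c = 0.755929.
λ_− = σ² (1 − √c)² = 6 · (1 − 0.755929)² = 6 · (0.244071)² = 0.357424.
λ_+ = σ² (1 + √c)² = 6 · (1 + 0.755929)² = 6 · (1.755929)² = 18.499719.

Rounded to 4 decimal places: λ_− ≈ 0.3574, λ_+ ≈ 18.4997.


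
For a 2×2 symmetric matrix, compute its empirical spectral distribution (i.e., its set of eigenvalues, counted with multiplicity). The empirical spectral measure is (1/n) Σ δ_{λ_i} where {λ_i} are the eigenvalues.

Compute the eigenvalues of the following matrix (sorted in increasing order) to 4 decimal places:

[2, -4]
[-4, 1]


Since M is real symmetric, both eigenvalues are real; they are the roots of det(λI − M) = λ² − (tr M) λ + det M.
tr M = 2 + 1 = 3.
det M = 2·1 − (-4)² = 2 − 16 = -14.
Characteristic polynomial: λ² − 3λ − 14 = 0.
Discriminant Δ = (tr M)² − 4·det M = 9 − (-56) = 65; √Δ = 8.062258.
λ = (tr M ± √Δ)/2 = (3 ± 8.062258)/2, giving (tr M − √Δ)/2 = -2.5311 and (tr M + √Δ)/2 = 5.5311.

Eigenvalues sorted in increasing order: [-2.5311, 5.5311].


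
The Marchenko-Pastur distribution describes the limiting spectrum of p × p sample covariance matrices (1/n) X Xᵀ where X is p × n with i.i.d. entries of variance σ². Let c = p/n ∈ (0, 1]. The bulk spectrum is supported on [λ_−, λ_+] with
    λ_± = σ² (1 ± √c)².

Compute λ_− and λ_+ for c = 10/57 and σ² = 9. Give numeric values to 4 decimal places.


c = 10/57 = 0.175439; √c = 0.418854.
λ_− = σ² (1 − √c)² = 9 · (1 − 0.418854)² = 9 · (0.581146)² = 3.039577.
λ_+ = σ² (1 + √c)² = 9 · (1 + 0.418854)² = 9 · (1.418854)² = 18.118318.

Rounded to 4 decimal places: λ_− ≈ 3.0396, λ_+ ≈ 18.1183.


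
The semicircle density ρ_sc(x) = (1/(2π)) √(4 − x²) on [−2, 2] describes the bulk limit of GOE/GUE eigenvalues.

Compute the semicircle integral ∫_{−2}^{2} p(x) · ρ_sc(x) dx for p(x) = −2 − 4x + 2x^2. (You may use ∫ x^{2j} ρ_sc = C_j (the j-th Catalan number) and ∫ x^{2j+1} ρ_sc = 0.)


Write p(x) = Σ a_i x^i, split into monomials and integrate each against ρ_sc separately.
Using ∫ x^{2j} ρ_sc = C_j = (1/(j+1)) C(2j, j) (Catalan numbers) and ∫ x^{2j+1} ρ_sc = 0 (odd monomials vanish by symmetry):
  i = 0 (even): a_0 · C_{0} = -2 · 1 = -2
  i = 1 (odd): ∫ x^1 ρ_sc = 0 (vanishes)
  i = 2 (even): a_2 · C_{1} = 2 · 1 = 2

Summing the contributions: ∫_{−2}^{2} p(x) ρ_sc(x) dx = (-2) + 2 = 0.


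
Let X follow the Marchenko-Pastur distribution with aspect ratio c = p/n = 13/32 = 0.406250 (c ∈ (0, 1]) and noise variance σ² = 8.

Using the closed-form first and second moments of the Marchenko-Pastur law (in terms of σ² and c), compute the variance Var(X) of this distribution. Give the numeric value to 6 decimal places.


Recall the MP moments m_1 = E[X] = σ² and m_2 = E[X²] = σ⁴ (1 + c).
m_1 = E[X] = σ² = 8, so m_1² = 64.
m_2 = E[X²] = σ⁴ (1 + c) = 64 · (1 + 0.406250) = 64 · 1.406250 = 90.000000.
(Note m_2 − m_1² simplifies to c · σ⁴ = 0.406250 · 64.)

Var(X) = m_2 − m_1² = 90.000000 − 64 = 26.000000.


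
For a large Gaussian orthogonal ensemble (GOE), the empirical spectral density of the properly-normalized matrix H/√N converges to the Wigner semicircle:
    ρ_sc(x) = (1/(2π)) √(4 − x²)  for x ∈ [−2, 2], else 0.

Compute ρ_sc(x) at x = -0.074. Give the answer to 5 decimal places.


ρ_sc(x) = (1/(2π)) √(4 − x²). With x = -0.074:
  4 − x² = 4 − (-0.074)² = 4 − 0.005476 = 3.994524.
  √(4 − x²) = 1.998631.
  1/(2π) = 0.159155.
  ρ_sc(-0.074) = 0.159155 · 1.998631 = 0.318092.

Rounded to 5 decimal places: ρ_sc(-0.074) ≈ 0.31809.


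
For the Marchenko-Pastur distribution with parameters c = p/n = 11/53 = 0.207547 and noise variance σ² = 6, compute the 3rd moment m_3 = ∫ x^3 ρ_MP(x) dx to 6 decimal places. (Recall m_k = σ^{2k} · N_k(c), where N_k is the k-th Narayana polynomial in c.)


E[X³] = σ⁶ (1 + 3c + c²) (third MP moment). With σ² = 6 (so σ⁶ = 216) and c = 11/53 = 0.207547: E[X³] = 216 · (1 + 3·0.207547 + (0.207547)²) = 216 · 1.665717.

So E[X^3] = 359.794945.


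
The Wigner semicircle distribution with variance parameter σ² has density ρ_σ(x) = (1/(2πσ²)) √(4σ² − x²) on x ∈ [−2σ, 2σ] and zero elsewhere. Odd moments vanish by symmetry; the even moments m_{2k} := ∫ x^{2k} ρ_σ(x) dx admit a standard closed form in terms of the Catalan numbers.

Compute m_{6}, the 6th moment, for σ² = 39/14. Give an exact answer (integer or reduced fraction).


By the scaled semicircle moment identity, m_{2k} = σ^{2k} · C_k with k = 3.
C_3 = (1/(k+1)) · C(2k, k) = (1/4) · C(6, 3) = (1/4) · 20 = 5.
σ^{2k} = (σ²)^k = (39/14)^3 = 59319/2744.

Therefore m_{6} = σ^{6} · C_3 = (59319/2744) · 5 = 296595/2744.


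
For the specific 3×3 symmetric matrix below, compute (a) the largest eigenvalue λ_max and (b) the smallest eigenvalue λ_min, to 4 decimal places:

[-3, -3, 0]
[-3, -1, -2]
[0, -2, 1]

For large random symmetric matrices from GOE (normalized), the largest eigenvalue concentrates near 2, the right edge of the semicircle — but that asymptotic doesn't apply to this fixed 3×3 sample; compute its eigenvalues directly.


Since M is real symmetric, all three eigenvalues are real; they are the roots of det(λI − M) = λ³ − (tr M) λ² + s λ − det M, where s is the sum of the principal 2×2 minors.
tr M = -3 + (-1) + 1 = -3.
s = ((-3)·(-1) − (-3)²) + ((-3)·1 − 0²) + ((-1)·1 − (-2)²) = -6 + (-3) + (-5) = -14.
det M (expand along row 1) = (-3)·(-5) − (-3)·(-3) + 0·6 = 6.
Characteristic polynomial: λ³ + 3λ² − 14λ − 6 = 0.
Substitute λ = y + (tr M)/3 = y − 1.000000 to remove the quadratic term: y³ + p·y + q = 0 with p = s − (tr M)²/3 = -17.000000 and q = −2(tr M)³/27 + (tr M)·s/3 − det M = 10.000000.
Three real roots ⇒ use the trigonometric (Viète) form: r = 2√(−p/3) = 4.760952, φ = arccos(3q/(p·r)) = arccos(-0.370662) = 1.950518 rad.
y_k = r·cos(φ/3 − 2πk/3) for k = 0, 1, 2 gives y = 3.789619, 0.601005, -4.390624.
λ_k = y_k − 1.000000 gives λ = 2.7896, -0.3990, -5.3906 (check: the sum is -3.0000 = tr M).

Hence λ_max = 2.7896 and λ_min = -5.3906.


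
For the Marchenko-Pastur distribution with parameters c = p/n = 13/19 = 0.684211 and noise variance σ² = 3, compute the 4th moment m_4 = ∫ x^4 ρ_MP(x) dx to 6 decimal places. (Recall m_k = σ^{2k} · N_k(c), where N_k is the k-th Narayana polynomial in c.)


E[X⁴] = σ⁸ (1 + 6c + 6c² + c³) (fourth MP moment). With σ² = 3 (so σ⁸ = 81) and c = 13/19 = 0.684211: E[X⁴] = 81 · (1 + 6·0.684211 + 6·(0.684211)² + (0.684211)³) = 81 · 8.234437.

So E[X^4] = 666.989357.


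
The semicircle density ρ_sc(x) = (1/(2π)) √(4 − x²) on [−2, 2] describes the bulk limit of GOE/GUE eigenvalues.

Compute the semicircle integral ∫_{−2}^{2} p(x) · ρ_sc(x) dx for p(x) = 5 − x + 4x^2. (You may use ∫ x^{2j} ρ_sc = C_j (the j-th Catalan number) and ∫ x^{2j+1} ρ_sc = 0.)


Write p(x) = Σ a_i x^i, split into monomials and integrate each against ρ_sc separately.
Using ∫ x^{2j} ρ_sc = C_j = (1/(j+1)) C(2j, j) (Catalan numbers) and ∫ x^{2j+1} ρ_sc = 0 (odd monomials vanish by symmetry):
  i = 0 (even): a_0 · C_{0} = 5 · 1 = 5
  i = 1 (odd): ∫ x^1 ρ_sc = 0 (vanishes)
  i = 2 (even): a_2 · C_{1} = 4 · 1 = 4

Summing the contributions: ∫_{−2}^{2} p(x) ρ_sc(x) dx = 5 + 4 = 9.


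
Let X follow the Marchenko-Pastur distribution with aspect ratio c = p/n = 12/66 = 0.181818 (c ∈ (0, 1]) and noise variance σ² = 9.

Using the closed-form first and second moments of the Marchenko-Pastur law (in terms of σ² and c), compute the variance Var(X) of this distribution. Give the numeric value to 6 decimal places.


Recall the MP moments m_1 = E[X] = σ² and m_2 = E[X²] = σ⁴ (1 + c).
m_1 = E[X] = σ² = 9, so m_1² = 81.
m_2 = E[X²] = σ⁴ (1 + c) = 81 · (1 + 0.181818) = 81 · 1.181818 = 95.727273.
(Note m_2 − m_1² simplifies to c · σ⁴ = 0.181818 · 81.)

Var(X) = m_2 − m_1² = 95.727273 − 81 = 14.727273.


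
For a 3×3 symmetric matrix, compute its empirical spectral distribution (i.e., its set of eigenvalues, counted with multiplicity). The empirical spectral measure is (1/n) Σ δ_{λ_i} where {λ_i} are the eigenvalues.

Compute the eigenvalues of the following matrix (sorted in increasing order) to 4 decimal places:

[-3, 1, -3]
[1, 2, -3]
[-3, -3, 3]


Since M is real symmetric, all three eigenvalues are real; they are the roots of det(λI − M) = λ³ − (tr M) λ² + s λ − det M, where s is the sum of the principal 2×2 minors.
tr M = -3 + 2 + 3 = 2.
s = ((-3)·2 − 1²) + ((-3)·3 − (-3)²) + (2·3 − (-3)²) = -7 + (-18) + (-3) = -28.
det M (expand along row 1) = (-3)·(-3) − 1·(-6) + (-3)·3 = 6.
Characteristic polynomial: λ³ − 2λ² − 28λ − 6 = 0.
Substitute λ = y + (tr M)/3 = y + 0.666667 to remove the quadratic term: y³ + p·y + q = 0 with p = s − (tr M)²/3 = -29.333333 and q = −2(tr M)³/27 + (tr M)·s/3 − det M = -25.259259.
Three real roots ⇒ use the trigonometric (Viète) form: r = 2√(−p/3) = 6.253888, φ = arccos(3q/(p·r)) = arccos(0.413076) = 1.144967 rad.
y_k = r·cos(φ/3 − 2πk/3) for k = 0, 1, 2 gives y = 5.803916, -0.884719, -4.919197.
λ_k = y_k + 0.666667 gives λ = 6.4706, -0.2181, -4.2525 (check: the sum is 2.0000 = tr M).

Eigenvalues sorted in increasing order: [-4.2525, -0.2181, 6.4706].
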